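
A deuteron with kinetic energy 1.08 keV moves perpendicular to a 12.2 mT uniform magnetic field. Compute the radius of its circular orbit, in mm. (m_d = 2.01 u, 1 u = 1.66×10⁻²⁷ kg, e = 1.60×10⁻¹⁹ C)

Convert the energy: K = 1.08 keV = 1.73×10^-16 J.
v = √(2K/m) = √(2·1.73×10^-16/3.34×10^-27) = 3.22×10^5 m/s.
r = mv/(qB) = (3.34×10^-27)(3.22×10^5) / [(1×1.60×10^-19)(0.0122)] = 0.550 m.

r ≈ 550 mm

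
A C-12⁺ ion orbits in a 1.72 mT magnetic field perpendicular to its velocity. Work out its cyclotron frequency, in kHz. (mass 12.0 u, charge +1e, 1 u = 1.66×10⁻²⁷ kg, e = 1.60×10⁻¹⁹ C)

f ≈ 2.20 kHz

f = qB/(2πm) = (1×1.60×10^-19)(1.72×10^-3) / [2π(1.99×10^-26)] = 2200 Hz.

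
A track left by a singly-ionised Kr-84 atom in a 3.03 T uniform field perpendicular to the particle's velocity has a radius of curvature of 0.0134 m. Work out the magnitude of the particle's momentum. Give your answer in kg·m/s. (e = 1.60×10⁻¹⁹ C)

Since qvB = mv²/r, the momentum p = mv = qBr.
p = (1×1.60×10^-19)(3.03)(0.0134) = 6.50×10^-21 kg·m/s.

p ≈ 6.50×10^-21 kg·m/s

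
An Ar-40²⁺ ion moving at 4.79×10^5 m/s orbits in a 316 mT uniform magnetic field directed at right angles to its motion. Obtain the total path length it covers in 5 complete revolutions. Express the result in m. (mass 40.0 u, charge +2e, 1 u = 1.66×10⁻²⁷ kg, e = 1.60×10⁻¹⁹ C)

L ≈ 9.88 m

r = mv/(qB) = 0.315 m, so one revolution covers 2πr = 1.98 m.
In 5 revolutions: L = 5·2πr = 9.88 m.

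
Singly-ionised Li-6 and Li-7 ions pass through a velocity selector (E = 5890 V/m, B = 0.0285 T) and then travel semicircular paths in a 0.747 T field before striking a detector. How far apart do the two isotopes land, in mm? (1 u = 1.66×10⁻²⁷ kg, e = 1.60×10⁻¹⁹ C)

Both emerge at v = E/B₁ = 2.07×10^5 m/s.
r = mv/(qB₂), so r₁ = 0.01722 m and r₂ = 0.02009 m, giving Δr = 2.87×10^-3 m.
After a semicircle each ion lands a diameter 2r from the entry slit, so the separation is 2Δr = 5.74×10^-3 m.

Δd ≈ 5.74 mm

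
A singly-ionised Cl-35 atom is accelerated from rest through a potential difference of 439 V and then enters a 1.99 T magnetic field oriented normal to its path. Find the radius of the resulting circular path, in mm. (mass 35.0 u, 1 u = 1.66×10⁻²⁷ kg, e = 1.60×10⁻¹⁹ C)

r ≈ 8.97 mm

The kinetic energy gained is K = qV = (1×1.60×10^-19)(439) = 7.02×10^-17 J.
v = √(2K/m) = 4.92×10^4 m/s.
r = mv/(qB) = (5.81×10^-26)(4.92×10^4) / [(1×1.60×10^-19)(1.99)] = 8.97×10^-3 m.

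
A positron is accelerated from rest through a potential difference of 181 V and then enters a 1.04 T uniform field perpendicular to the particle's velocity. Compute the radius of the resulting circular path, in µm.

r ≈ 43.7 µm

The kinetic energy gained is K = qV = (1×1.60×10^-19)(181) = 2.90×10^-17 J.
v = √(2K/m) = 7.97×10^6 m/s.
r = mv/(qB) = (9.11×10^-31)(7.97×10^6) / [(1×1.60×10^-19)(1.04)] = 4.37×10^-5 m.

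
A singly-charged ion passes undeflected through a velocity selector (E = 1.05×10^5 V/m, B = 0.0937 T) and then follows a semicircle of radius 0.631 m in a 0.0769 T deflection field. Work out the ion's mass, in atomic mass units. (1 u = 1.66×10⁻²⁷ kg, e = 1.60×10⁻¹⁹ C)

m ≈ 4.17 u

v = E/B₁ = 1.12×10^6 m/s.
From r = mv/(qB₂), m = qB₂r/v = (1×1.60×10^-19)(0.0769)(0.631) / (1.12×10^6) = 6.93×10^-27 kg.
In atomic mass units: m = 6.93×10^-27 / 1.66×10^-27 = 4.17 u.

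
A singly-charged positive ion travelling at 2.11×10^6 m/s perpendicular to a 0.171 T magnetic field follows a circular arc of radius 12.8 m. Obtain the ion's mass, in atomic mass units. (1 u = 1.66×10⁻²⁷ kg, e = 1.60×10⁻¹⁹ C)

m ≈ 100.0 u

qvB = mv²/r ⇒ m = qBr/v.
m = (1×1.60×10^-19)(0.171)(12.8) / (2.11×10^6) = 1.66×10^-25 kg = 100.0 u.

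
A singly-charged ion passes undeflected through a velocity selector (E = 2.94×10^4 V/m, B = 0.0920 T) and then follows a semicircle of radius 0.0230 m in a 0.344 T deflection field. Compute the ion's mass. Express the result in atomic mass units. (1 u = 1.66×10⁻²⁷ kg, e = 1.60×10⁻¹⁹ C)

v = E/B₁ = 3.20×10^5 m/s.
From r = mv/(qB₂), m = qB₂r/v = (1×1.60×10^-19)(0.344)(0.0230) / (3.20×10^5) = 3.96×10^-27 kg.
In atomic mass units: m = 3.96×10^-27 / 1.66×10^-27 = 2.39 u.

m ≈ 2.39 u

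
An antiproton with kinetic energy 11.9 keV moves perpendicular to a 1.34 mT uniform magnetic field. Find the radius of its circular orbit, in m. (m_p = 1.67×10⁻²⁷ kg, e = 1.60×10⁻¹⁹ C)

r ≈ 11.8 m

Convert the energy: K = 11.9 keV = 1.90×10^-15 J.
v = √(2K/m) = √(2·1.90×10^-15/1.67×10^-27) = 1.51×10^6 m/s.
r = mv/(qB) = (1.67×10^-27)(1.51×10^6) / [(1×1.60×10^-19)(1.34×10^-3)] = 11.8 m.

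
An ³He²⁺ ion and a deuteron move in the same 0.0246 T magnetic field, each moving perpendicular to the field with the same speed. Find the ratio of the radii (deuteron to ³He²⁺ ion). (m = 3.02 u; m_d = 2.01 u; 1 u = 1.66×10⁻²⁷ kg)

ratio ≈ 1.33

r = mv/(qB) ⇒ at equal v, r ∝ m/q.
r_{deuteron}/r_{³He²⁺ ion} = 1.33.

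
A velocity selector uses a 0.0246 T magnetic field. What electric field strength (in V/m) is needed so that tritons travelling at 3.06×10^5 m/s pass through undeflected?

qE = qvB ⇒ E = vB = (3.06×10^5)(0.0246) = 7530 V/m.

E ≈ 7530 V/m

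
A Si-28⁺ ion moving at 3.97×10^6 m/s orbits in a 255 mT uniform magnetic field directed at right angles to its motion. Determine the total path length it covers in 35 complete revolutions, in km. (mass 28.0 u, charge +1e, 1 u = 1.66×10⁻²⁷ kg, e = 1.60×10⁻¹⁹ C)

L ≈ 0.995 km

r = mv/(qB) = 4.52 m, so one revolution covers 2πr = 28.4 m.
In 35 revolutions: L = 35·2πr = 995 m.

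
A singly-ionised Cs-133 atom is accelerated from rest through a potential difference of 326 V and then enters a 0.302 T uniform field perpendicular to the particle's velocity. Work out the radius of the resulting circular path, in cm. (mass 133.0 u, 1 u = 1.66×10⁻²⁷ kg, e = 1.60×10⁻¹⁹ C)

The kinetic energy gained is K = qV = (1×1.60×10^-19)(326) = 5.22×10^-17 J.
v = √(2K/m) = 2.17×10^4 m/s.
r = mv/(qB) = (2.21×10^-25)(2.17×10^4) / [(1×1.60×10^-19)(0.302)] = 0.0993 m.

r ≈ 9.93 cm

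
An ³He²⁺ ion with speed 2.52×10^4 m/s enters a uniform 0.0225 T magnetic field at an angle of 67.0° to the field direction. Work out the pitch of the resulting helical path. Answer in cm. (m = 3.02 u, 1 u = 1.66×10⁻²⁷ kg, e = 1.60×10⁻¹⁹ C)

The velocity component along B is v∥ = v cos67.0° = 9850 m/s.
The cyclotron period T = 2πm/(qB) = 4.37×10^-6 s is set by m, q, B alone.
Pitch = v∥·T = (9850)(4.37×10^-6) = 0.0431 m.

pitch ≈ 4.31 cm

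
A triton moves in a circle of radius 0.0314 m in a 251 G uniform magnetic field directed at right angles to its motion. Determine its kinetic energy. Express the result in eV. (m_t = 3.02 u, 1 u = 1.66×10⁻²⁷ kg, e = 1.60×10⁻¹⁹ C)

K ≈ 9.91 eV

v = qBr/m = (1×1.60×10^-19)(0.0251)(0.0314) / (5.01×10^-27) = 2.52×10^4 m/s.
K = ½mv² = 0.5·(5.01×10^-27)·(2.52×10^4)² = 1.59×10^-18 J = 9.91 eV.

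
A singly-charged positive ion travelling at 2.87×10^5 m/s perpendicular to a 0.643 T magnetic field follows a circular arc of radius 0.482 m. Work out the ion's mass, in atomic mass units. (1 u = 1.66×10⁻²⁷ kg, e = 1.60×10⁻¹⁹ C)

m ≈ 104 u

qvB = mv²/r ⇒ m = qBr/v.
m = (1×1.60×10^-19)(0.643)(0.482) / (2.87×10^5) = 1.73×10^-25 kg = 104 u.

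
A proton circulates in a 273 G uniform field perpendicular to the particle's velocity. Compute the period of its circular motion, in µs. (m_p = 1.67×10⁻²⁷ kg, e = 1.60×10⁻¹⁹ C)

T ≈ 2.40 µs

The cyclotron period is independent of speed: T = 2πm/(qB).
T = 2π(1.67×10^-27) / [(1×1.60×10^-19)(0.0273)] = 2.40×10^-6 s.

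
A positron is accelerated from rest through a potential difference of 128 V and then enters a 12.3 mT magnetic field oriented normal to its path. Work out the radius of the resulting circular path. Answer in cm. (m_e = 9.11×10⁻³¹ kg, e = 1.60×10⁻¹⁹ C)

The kinetic energy gained is K = qV = (1×1.60×10^-19)(128) = 2.05×10^-17 J.
v = √(2K/m) = 6.71×10^6 m/s.
r = mv/(qB) = (9.11×10^-31)(6.71×10^6) / [(1×1.60×10^-19)(0.0123)] = 3.10×10^-3 m.

r ≈ 0.310 cm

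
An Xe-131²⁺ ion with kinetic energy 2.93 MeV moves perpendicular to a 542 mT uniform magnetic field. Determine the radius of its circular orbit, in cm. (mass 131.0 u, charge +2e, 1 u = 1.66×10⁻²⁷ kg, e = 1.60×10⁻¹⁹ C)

r ≈ 260 cm

Convert the energy: K = 2.93 MeV = 4.69×10^-13 J.
v = √(2K/m) = √(2·4.69×10^-13/2.17×10^-25) = 2.08×10^6 m/s.
r = mv/(qB) = (2.17×10^-25)(2.08×10^6) / [(2×1.60×10^-19)(0.542)] = 2.60 m.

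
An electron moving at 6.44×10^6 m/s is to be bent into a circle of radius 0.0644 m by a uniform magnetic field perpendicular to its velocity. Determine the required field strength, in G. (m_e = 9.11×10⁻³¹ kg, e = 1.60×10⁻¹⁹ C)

B ≈ 5.69 G

qvB = mv²/r gives B = mv/(qr).
B = (9.11×10^-31)(6.44×10^6) / [(1×1.60×10^-19)(0.0644)] = 5.69×10^-4 T.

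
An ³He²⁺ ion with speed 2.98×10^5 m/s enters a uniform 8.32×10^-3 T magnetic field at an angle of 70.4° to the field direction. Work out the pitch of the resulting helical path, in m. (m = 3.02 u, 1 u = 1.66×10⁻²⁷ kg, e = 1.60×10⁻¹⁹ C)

The velocity component along B is v∥ = v cos70.4° = 10.00×10^4 m/s.
The cyclotron period T = 2πm/(qB) = 1.18×10^-5 s is set by m, q, B alone.
Pitch = v∥·T = (10.00×10^4)(1.18×10^-5) = 1.18 m.

pitch ≈ 1.18 m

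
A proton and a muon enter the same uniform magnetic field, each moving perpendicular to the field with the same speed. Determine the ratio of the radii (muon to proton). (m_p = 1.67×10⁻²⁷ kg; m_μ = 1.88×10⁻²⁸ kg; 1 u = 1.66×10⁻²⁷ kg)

ratio ≈ 0.113

r = mv/(qB) ⇒ at equal v, r ∝ m/q.
r_{muon}/r_{proton} = 0.113.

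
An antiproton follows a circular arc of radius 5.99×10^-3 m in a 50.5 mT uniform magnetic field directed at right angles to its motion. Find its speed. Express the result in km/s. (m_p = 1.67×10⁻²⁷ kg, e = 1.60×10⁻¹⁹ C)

From qvB = mv²/r, v = qBr/m.
v = (1×1.60×10^-19)(0.0505)(5.99×10^-3) / (1.67×10^-27) = 2.90×10^4 m/s.

v ≈ 29.0 km/s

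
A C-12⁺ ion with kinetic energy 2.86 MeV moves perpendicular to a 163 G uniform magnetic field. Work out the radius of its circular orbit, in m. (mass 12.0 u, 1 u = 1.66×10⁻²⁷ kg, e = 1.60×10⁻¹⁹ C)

Convert the energy: K = 2.86 MeV = 4.58×10^-13 J.
v = √(2K/m) = √(2·4.58×10^-13/1.99×10^-26) = 6.78×10^6 m/s.
r = mv/(qB) = (1.99×10^-26)(6.78×10^6) / [(1×1.60×10^-19)(0.0163)] = 51.8 m.

r ≈ 51.8 m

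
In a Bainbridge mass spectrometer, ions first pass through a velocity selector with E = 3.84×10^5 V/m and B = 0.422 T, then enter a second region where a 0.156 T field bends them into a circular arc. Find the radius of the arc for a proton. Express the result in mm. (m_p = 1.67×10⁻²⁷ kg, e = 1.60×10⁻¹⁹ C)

r ≈ 60.9 mm

The selector passes v = E/B = 3.84×10^5/0.422 = 9.10×10^5 m/s.
In the deflection region, r = mv/(qB₂) = (1.67×10^-27)(9.10×10^5) / [(1×1.60×10^-19)(0.156)] = 0.0609 m.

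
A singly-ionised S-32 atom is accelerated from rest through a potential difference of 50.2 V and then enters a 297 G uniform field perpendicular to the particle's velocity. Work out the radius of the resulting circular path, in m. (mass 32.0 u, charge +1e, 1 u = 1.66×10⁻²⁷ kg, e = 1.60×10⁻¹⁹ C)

r ≈ 0.194 m

The kinetic energy gained is K = qV = (1×1.60×10^-19)(50.2) = 8.03×10^-18 J.
v = √(2K/m) = 1.74×10^4 m/s.
r = mv/(qB) = (5.31×10^-26)(1.74×10^4) / [(1×1.60×10^-19)(0.0297)] = 0.194 m.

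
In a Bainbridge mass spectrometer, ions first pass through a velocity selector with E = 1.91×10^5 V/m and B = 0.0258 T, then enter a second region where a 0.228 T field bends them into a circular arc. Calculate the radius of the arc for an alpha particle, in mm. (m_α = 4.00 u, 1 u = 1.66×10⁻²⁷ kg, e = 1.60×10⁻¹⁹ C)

The selector passes v = E/B = 1.91×10^5/0.0258 = 7.40×10^6 m/s.
In the deflection region, r = mv/(qB₂) = (6.64×10^-27)(7.40×10^6) / [(2×1.60×10^-19)(0.228)] = 0.674 m.

r ≈ 674 mm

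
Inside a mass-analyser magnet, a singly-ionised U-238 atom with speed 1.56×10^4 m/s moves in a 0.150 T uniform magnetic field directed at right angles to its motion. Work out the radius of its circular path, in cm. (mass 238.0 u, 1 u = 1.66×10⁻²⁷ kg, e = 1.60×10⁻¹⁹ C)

The magnetic force provides the centripetal force: qvB = mv²/r, so r = mv/(qB).
r = (3.95×10^-25 kg)(1.56×10^4 m/s) / [(1×1.60×10^-19 C)(0.150 T)] = 0.257 m.

r ≈ 25.7 cm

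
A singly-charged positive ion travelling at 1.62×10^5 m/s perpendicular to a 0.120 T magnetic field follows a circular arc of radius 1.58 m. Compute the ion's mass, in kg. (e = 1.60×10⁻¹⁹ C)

qvB = mv²/r ⇒ m = qBr/v.
m = (1×1.60×10^-19)(0.120)(1.58) / (1.62×10^5) = 1.87×10^-25 kg.

m ≈ 1.87×10^-25 kg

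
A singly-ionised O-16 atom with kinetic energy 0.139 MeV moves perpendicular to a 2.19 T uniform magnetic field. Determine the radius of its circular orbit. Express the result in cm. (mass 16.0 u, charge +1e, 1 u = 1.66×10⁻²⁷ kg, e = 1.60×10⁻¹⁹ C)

r ≈ 9.81 cm

Convert the energy: K = 0.139 MeV = 2.22×10^-14 J.
v = √(2K/m) = √(2·2.22×10^-14/2.66×10^-26) = 1.29×10^6 m/s.
r = mv/(qB) = (2.66×10^-26)(1.29×10^6) / [(1×1.60×10^-19)(2.19)] = 0.0981 m.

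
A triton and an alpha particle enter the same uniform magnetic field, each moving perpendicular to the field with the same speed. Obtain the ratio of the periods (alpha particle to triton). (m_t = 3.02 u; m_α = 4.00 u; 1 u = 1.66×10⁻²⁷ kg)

T = 2πm/(qB) is independent of speed, so T₂/T₁ = (m₂/q₂)/(m₁/q₁).
T_{alpha particle}/T_{triton} = (6.64×10^-27/2e) / (5.01×10^-27/1e) = 0.662.

ratio ≈ 0.662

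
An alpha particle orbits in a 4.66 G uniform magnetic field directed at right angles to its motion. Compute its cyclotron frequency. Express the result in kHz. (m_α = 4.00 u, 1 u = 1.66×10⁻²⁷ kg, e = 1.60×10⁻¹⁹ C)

f = qB/(2πm) = (2×1.60×10^-19)(4.66×10^-4) / [2π(6.64×10^-27)] = 3570 Hz.

f ≈ 3.57 kHz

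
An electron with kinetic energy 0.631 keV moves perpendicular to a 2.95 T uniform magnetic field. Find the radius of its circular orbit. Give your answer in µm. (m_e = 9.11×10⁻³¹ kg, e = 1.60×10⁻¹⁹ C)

Convert the energy: K = 0.631 keV = 1.01×10^-16 J.
v = √(2K/m) = √(2·1.01×10^-16/9.11×10^-31) = 1.49×10^7 m/s.
r = mv/(qB) = (9.11×10^-31)(1.49×10^7) / [(1×1.60×10^-19)(2.95)] = 2.87×10^-5 m.

r ≈ 28.7 µm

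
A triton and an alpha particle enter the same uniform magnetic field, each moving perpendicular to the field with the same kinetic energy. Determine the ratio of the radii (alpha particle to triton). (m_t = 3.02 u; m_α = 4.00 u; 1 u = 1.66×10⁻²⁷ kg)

r = √(2mK)/(qB) ⇒ at equal K, r ∝ √m/q.
r_{alpha particle}/r_{triton} = 0.575.

ratio ≈ 0.575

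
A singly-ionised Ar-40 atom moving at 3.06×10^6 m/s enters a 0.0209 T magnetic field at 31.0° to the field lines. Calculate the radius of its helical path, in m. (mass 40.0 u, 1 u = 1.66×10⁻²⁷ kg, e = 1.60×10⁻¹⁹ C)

r ≈ 31.3 m

Only the perpendicular component v⊥ = v sin31.0° = 1.58×10^6 m/s is bent by the field.
r = m v⊥ /(qB) = (6.64×10^-26)(1.58×10^6) / [(1×1.60×10^-19)(0.0209)] = 31.3 m.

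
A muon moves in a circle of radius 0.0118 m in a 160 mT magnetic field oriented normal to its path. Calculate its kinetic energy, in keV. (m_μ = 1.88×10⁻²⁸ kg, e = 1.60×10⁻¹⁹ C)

K ≈ 1.52 keV

v = qBr/m = (1×1.60×10^-19)(0.160)(0.0118) / (1.88×10^-28) = 1.61×10^6 m/s.
K = ½mv² = 0.5·(1.88×10^-28)·(1.61×10^6)² = 2.43×10^-16 J = 1.52 keV.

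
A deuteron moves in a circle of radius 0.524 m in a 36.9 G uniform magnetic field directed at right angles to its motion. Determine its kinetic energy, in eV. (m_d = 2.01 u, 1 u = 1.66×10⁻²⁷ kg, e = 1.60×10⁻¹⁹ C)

v = qBr/m = (1×1.60×10^-19)(3.69×10^-3)(0.524) / (3.34×10^-27) = 9.27×10^4 m/s.
K = ½mv² = 0.5·(3.34×10^-27)·(9.27×10^4)² = 1.43×10^-17 J = 89.6 eV.

K ≈ 89.6 eV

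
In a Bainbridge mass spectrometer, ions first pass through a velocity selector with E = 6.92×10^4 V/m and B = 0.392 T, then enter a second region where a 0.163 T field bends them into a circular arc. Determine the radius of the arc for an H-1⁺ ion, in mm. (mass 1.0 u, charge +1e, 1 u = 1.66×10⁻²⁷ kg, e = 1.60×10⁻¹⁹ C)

r ≈ 11.2 mm

The selector passes v = E/B = 6.92×10^4/0.392 = 1.77×10^5 m/s.
In the deflection region, r = mv/(qB₂) = (1.66×10^-27)(1.77×10^5) / [(1×1.60×10^-19)(0.163)] = 0.0112 m.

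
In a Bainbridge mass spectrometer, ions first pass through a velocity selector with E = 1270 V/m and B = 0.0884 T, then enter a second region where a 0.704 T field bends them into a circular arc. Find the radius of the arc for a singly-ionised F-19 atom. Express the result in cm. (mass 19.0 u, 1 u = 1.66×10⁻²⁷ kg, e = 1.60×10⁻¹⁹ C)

The selector passes v = E/B = 1270/0.0884 = 1.44×10^4 m/s.
In the deflection region, r = mv/(qB₂) = (3.15×10^-26)(1.44×10^4) / [(1×1.60×10^-19)(0.704)] = 4.02×10^-3 m.

r ≈ 0.402 cm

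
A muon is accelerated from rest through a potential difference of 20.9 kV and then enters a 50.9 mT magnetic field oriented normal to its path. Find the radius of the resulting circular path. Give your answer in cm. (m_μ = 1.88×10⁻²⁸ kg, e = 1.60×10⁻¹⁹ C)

r ≈ 13.8 cm

The kinetic energy gained is K = qV = (1×1.60×10^-19)(2.09×10^4) = 3.34×10^-15 J.
v = √(2K/m) = 5.96×10^6 m/s.
r = mv/(qB) = (1.88×10^-28)(5.96×10^6) / [(1×1.60×10^-19)(0.0509)] = 0.138 m.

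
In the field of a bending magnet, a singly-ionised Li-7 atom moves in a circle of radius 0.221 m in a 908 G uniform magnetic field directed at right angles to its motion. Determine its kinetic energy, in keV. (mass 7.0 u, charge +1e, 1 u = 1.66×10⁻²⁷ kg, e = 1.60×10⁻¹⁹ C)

K ≈ 2.77 keV

v = qBr/m = (1×1.60×10^-19)(0.0908)(0.221) / (1.16×10^-26) = 2.76×10^5 m/s.
K = ½mv² = 0.5·(1.16×10^-26)·(2.76×10^5)² = 4.44×10^-16 J = 2.77 keV.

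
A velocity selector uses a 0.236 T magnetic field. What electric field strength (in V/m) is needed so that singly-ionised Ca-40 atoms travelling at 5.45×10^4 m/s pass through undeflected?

qE = qvB ⇒ E = vB = (5.45×10^4)(0.236) = 1.29×10^4 V/m.

E ≈ 1.29×10^4 V/m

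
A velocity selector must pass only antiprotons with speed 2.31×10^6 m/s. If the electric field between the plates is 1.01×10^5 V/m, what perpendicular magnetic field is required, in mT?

qE = qvB ⇒ B = E/v = (1.01×10^5) / (2.31×10^6) = 0.0437 T.

B ≈ 43.7 mT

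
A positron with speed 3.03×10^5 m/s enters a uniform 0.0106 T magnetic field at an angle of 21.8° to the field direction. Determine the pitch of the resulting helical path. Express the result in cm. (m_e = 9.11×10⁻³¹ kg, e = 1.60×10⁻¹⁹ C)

pitch ≈ 0.0949 cm

The velocity component along B is v∥ = v cos21.8° = 2.81×10^5 m/s.
The cyclotron period T = 2πm/(qB) = 3.37×10^-9 s is set by m, q, B alone.
Pitch = v∥·T = (2.81×10^5)(3.37×10^-9) = 9.49×10^-4 m.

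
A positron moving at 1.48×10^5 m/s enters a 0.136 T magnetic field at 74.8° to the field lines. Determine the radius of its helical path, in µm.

r ≈ 5.98 µm

Only the perpendicular component v⊥ = v sin74.8° = 1.43×10^5 m/s is bent by the field.
r = m v⊥ /(qB) = (9.11×10^-31)(1.43×10^5) / [(1×1.60×10^-19)(0.136)] = 5.98×10^-6 m.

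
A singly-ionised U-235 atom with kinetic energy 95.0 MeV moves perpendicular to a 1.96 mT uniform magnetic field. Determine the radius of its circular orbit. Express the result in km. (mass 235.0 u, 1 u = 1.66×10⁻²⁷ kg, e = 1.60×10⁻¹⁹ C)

r ≈ 11.0 km

Convert the energy: K = 95.0 MeV = 1.52×10^-11 J.
v = √(2K/m) = √(2·1.52×10^-11/3.90×10^-25) = 8.83×10^6 m/s.
r = mv/(qB) = (3.90×10^-25)(8.83×10^6) / [(1×1.60×10^-19)(1.96×10^-3)] = 1.10×10^4 m.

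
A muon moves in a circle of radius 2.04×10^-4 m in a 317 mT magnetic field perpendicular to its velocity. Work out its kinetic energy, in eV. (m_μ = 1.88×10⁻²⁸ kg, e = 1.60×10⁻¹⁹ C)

K ≈ 1.78 eV

v = qBr/m = (1×1.60×10^-19)(0.317)(2.04×10^-4) / (1.88×10^-28) = 5.50×10^4 m/s.
K = ½mv² = 0.5·(1.88×10^-28)·(5.50×10^4)² = 2.85×10^-19 J = 1.78 eV.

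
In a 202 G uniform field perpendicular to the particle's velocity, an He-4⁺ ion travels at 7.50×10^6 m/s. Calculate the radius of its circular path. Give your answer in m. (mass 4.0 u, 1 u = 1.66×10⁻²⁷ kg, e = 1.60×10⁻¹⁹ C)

r ≈ 15.4 m

The magnetic force provides the centripetal force: qvB = mv²/r, so r = mv/(qB).
r = (6.64×10^-27 kg)(7.50×10^6 m/s) / [(1×1.60×10^-19 C)(0.0202 T)] = 15.4 m.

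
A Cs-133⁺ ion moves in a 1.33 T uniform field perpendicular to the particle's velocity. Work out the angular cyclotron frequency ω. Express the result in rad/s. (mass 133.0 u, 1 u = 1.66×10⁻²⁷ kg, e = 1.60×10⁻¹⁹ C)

ω ≈ 9.64×10^5 rad/s

ω = qB/m = (1×1.60×10^-19)(1.33) / (2.21×10^-25) = 9.64×10^5 rad/s.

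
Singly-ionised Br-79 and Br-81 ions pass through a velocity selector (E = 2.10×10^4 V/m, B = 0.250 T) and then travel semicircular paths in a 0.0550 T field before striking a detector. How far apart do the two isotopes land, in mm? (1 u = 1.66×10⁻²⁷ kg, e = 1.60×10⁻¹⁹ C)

Both emerge at v = E/B₁ = 8.40×10^4 m/s.
r = mv/(qB₂), so r₁ = 1.2518 m and r₂ = 1.2835 m, giving Δr = 0.0317 m.
After a semicircle each ion lands a diameter 2r from the entry slit, so the separation is 2Δr = 0.0634 m.

Δd ≈ 63.4 mm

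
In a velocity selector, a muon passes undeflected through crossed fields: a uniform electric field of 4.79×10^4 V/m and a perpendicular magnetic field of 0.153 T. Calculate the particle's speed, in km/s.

For zero net force, qE = qvB, so v = E/B.
v = (4.79×10^4) / (0.153) = 3.13×10^5 m/s.

v ≈ 313 km/s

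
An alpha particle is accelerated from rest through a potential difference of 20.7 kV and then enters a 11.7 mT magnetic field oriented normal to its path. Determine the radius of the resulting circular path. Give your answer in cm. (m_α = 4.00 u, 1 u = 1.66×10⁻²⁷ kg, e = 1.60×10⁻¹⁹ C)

The kinetic energy gained is K = qV = (2×1.60×10^-19)(2.07×10^4) = 6.62×10^-15 J.
v = √(2K/m) = 1.41×10^6 m/s.
r = mv/(qB) = (6.64×10^-27)(1.41×10^6) / [(2×1.60×10^-19)(0.0117)] = 2.51 m.

r ≈ 251 cm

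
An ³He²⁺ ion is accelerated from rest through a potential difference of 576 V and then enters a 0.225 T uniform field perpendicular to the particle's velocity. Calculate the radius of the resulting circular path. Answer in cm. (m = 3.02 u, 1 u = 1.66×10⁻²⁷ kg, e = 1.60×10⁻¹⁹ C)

The kinetic energy gained is K = qV = (2×1.60×10^-19)(576) = 1.84×10^-16 J.
v = √(2K/m) = 2.71×10^5 m/s.
r = mv/(qB) = (5.01×10^-27)(2.71×10^5) / [(2×1.60×10^-19)(0.225)] = 0.0189 m.

r ≈ 1.89 cm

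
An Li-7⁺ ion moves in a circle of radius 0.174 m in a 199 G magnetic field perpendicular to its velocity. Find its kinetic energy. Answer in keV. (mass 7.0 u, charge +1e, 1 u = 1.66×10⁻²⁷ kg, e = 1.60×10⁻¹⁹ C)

K ≈ 0.0825 keV

v = qBr/m = (1×1.60×10^-19)(0.0199)(0.174) / (1.16×10^-26) = 4.77×10^4 m/s.
K = ½mv² = 0.5·(1.16×10^-26)·(4.77×10^4)² = 1.32×10^-17 J = 0.0825 keV.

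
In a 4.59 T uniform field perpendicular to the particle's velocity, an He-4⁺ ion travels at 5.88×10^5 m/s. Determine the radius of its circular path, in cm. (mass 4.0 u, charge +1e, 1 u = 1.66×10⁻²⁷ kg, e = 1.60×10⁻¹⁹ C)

r ≈ 0.532 cm

The magnetic force provides the centripetal force: qvB = mv²/r, so r = mv/(qB).
r = (6.64×10^-27 kg)(5.88×10^5 m/s) / [(1×1.60×10^-19 C)(4.59 T)] = 5.32×10^-3 m.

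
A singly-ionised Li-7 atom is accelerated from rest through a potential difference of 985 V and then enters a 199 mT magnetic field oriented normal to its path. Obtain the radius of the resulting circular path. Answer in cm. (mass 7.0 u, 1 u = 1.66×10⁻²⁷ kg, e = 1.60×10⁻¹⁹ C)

The kinetic energy gained is K = qV = (1×1.60×10^-19)(985) = 1.58×10^-16 J.
v = √(2K/m) = 1.65×10^5 m/s.
r = mv/(qB) = (1.16×10^-26)(1.65×10^5) / [(1×1.60×10^-19)(0.199)] = 0.0601 m.

r ≈ 6.01 cm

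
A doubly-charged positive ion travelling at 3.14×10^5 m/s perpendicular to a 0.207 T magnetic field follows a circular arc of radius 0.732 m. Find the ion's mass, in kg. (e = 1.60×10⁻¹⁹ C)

m ≈ 1.54×10^-25 kg

qvB = mv²/r ⇒ m = qBr/v.
m = (2×1.60×10^-19)(0.207)(0.732) / (3.14×10^5) = 1.54×10^-25 kg.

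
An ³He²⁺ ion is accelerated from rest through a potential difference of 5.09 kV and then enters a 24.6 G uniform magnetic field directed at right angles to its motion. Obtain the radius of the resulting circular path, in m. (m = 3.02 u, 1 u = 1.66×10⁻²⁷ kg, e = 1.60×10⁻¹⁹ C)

r ≈ 5.13 m

The kinetic energy gained is K = qV = (2×1.60×10^-19)(5090) = 1.63×10^-15 J.
v = √(2K/m) = 8.06×10^5 m/s.
r = mv/(qB) = (5.01×10^-27)(8.06×10^5) / [(2×1.60×10^-19)(2.46×10^-3)] = 5.13 m.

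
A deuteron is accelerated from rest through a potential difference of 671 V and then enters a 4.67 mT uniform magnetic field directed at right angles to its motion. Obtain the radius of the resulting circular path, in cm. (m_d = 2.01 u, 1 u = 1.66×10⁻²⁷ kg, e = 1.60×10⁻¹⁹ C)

r ≈ 113 cm

The kinetic energy gained is K = qV = (1×1.60×10^-19)(671) = 1.07×10^-16 J.
v = √(2K/m) = 2.54×10^5 m/s.
r = mv/(qB) = (3.34×10^-27)(2.54×10^5) / [(1×1.60×10^-19)(4.67×10^-3)] = 1.13 m.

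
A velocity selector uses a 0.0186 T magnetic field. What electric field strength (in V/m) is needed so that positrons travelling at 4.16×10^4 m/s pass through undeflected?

E ≈ 774 V/m

qE = qvB ⇒ E = vB = (4.16×10^4)(0.0186) = 774 V/m.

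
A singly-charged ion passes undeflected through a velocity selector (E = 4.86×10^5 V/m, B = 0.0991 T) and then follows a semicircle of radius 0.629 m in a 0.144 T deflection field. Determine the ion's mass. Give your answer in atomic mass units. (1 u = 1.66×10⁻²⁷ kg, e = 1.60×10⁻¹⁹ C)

m ≈ 1.78 u

v = E/B₁ = 4.90×10^6 m/s.
From r = mv/(qB₂), m = qB₂r/v = (1×1.60×10^-19)(0.144)(0.629) / (4.90×10^6) = 2.96×10^-27 kg.
In atomic mass units: m = 2.96×10^-27 / 1.66×10^-27 = 1.78 u.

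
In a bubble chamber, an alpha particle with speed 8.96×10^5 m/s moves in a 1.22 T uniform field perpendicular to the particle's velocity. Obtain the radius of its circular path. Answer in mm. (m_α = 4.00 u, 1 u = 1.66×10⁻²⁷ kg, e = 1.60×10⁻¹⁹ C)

r ≈ 15.2 mm

The magnetic force provides the centripetal force: qvB = mv²/r, so r = mv/(qB).
r = (6.64×10^-27 kg)(8.96×10^5 m/s) / [(2×1.60×10^-19 C)(1.22 T)] = 0.0152 m.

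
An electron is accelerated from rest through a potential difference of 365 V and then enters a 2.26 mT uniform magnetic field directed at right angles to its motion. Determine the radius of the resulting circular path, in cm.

r ≈ 2.85 cm

The kinetic energy gained is K = qV = (1×1.60×10^-19)(365) = 5.84×10^-17 J.
v = √(2K/m) = 1.13×10^7 m/s.
r = mv/(qB) = (9.11×10^-31)(1.13×10^7) / [(1×1.60×10^-19)(2.26×10^-3)] = 0.0285 m.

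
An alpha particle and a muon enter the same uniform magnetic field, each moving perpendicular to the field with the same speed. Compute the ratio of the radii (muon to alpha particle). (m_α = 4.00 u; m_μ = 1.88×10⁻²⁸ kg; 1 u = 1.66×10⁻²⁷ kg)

ratio ≈ 0.0566

r = mv/(qB) ⇒ at equal v, r ∝ m/q.
r_{muon}/r_{alpha particle} = 0.0566.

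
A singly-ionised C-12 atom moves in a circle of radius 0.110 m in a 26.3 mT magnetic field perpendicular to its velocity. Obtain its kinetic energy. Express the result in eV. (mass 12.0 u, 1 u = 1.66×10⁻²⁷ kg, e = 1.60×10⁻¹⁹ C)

K ≈ 33.6 eV

v = qBr/m = (1×1.60×10^-19)(0.0263)(0.110) / (1.99×10^-26) = 2.32×10^4 m/s.
K = ½mv² = 0.5·(1.99×10^-26)·(2.32×10^4)² = 5.38×10^-18 J = 33.6 eV.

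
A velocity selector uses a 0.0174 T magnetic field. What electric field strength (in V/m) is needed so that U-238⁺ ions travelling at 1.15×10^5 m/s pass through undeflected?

E ≈ 2000 V/m

qE = qvB ⇒ E = vB = (1.15×10^5)(0.0174) = 2000 V/m.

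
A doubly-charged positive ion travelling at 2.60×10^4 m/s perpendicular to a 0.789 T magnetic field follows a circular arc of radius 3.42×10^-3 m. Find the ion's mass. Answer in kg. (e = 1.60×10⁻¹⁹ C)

qvB = mv²/r ⇒ m = qBr/v.
m = (2×1.60×10^-19)(0.789)(3.42×10^-3) / (2.60×10^4) = 3.32×10^-26 kg.

m ≈ 3.32×10^-26 kg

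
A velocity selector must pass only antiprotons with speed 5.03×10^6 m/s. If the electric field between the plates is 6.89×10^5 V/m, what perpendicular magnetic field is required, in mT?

B ≈ 137 mT

qE = qvB ⇒ B = E/v = (6.89×10^5) / (5.03×10^6) = 0.137 T.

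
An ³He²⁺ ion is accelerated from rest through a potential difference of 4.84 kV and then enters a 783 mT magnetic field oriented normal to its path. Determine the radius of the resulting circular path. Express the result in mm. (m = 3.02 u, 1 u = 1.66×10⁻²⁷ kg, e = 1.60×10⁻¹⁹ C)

The kinetic energy gained is K = qV = (2×1.60×10^-19)(4840) = 1.55×10^-15 J.
v = √(2K/m) = 7.86×10^5 m/s.
r = mv/(qB) = (5.01×10^-27)(7.86×10^5) / [(2×1.60×10^-19)(0.783)] = 0.0157 m.

r ≈ 15.7 mm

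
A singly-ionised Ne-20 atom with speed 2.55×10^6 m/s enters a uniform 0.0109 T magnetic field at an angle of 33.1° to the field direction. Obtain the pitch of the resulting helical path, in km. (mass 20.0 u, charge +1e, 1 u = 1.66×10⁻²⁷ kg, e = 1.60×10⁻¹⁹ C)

The velocity component along B is v∥ = v cos33.1° = 2.14×10^6 m/s.
The cyclotron period T = 2πm/(qB) = 1.20×10^-4 s is set by m, q, B alone.
Pitch = v∥·T = (2.14×10^6)(1.20×10^-4) = 256 m.

pitch ≈ 0.256 km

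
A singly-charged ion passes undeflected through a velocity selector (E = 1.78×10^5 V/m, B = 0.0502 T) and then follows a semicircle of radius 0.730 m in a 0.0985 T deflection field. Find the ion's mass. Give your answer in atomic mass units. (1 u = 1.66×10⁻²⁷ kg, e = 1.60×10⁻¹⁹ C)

m ≈ 1.95 u

v = E/B₁ = 3.55×10^6 m/s.
From r = mv/(qB₂), m = qB₂r/v = (1×1.60×10^-19)(0.0985)(0.730) / (3.55×10^6) = 3.24×10^-27 kg.
In atomic mass units: m = 3.24×10^-27 / 1.66×10^-27 = 1.95 u.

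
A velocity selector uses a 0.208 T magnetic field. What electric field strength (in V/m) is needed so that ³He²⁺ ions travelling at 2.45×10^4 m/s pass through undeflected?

qE = qvB ⇒ E = vB = (2.45×10^4)(0.208) = 5100 V/m.

E ≈ 5100 V/m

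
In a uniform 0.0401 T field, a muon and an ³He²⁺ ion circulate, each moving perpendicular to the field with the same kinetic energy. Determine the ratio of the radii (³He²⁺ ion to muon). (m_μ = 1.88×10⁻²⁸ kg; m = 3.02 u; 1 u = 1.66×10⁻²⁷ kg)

r = √(2mK)/(qB) ⇒ at equal K, r ∝ √m/q.
r_{³He²⁺ ion}/r_{muon} = 2.58.

ratio ≈ 2.58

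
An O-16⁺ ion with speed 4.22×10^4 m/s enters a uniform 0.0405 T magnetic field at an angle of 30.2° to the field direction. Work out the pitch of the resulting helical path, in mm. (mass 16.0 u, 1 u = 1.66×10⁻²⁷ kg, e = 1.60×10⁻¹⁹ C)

pitch ≈ 939 mm

The velocity component along B is v∥ = v cos30.2° = 3.65×10^4 m/s.
The cyclotron period T = 2πm/(qB) = 2.58×10^-5 s is set by m, q, B alone.
Pitch = v∥·T = (3.65×10^4)(2.58×10^-5) = 0.939 m.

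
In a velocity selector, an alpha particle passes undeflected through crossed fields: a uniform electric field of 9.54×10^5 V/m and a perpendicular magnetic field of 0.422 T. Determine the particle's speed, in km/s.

v ≈ 2260 km/s

For zero net force, qE = qvB, so v = E/B.
v = (9.54×10^5) / (0.422) = 2.26×10^6 m/s.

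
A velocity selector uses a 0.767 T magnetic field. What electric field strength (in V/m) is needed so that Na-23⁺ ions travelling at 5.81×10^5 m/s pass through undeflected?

E ≈ 4.46×10^5 V/m

qE = qvB ⇒ E = vB = (5.81×10^5)(0.767) = 4.46×10^5 V/m.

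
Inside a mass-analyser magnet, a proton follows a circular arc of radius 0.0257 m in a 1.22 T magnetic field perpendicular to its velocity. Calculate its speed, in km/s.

From qvB = mv²/r, v = qBr/m.
v = (1×1.60×10^-19)(1.22)(0.0257) / (1.67×10^-27) = 3.00×10^6 m/s.

v ≈ 3000 km/s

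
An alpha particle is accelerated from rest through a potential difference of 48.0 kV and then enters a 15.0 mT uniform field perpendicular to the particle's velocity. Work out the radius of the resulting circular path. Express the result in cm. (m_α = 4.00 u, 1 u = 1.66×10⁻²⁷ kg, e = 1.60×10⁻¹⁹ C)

r ≈ 298 cm

The kinetic energy gained is K = qV = (2×1.60×10^-19)(4.80×10^4) = 1.54×10^-14 J.
v = √(2K/m) = 2.15×10^6 m/s.
r = mv/(qB) = (6.64×10^-27)(2.15×10^6) / [(2×1.60×10^-19)(0.0150)] = 2.98 m.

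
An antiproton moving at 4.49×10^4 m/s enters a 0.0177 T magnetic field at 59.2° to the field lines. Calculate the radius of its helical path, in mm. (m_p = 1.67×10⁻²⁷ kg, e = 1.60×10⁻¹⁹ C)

r ≈ 22.7 mm

Only the perpendicular component v⊥ = v sin59.2° = 3.86×10^4 m/s is bent by the field.
r = m v⊥ /(qB) = (1.67×10^-27)(3.86×10^4) / [(1×1.60×10^-19)(0.0177)] = 0.0227 m.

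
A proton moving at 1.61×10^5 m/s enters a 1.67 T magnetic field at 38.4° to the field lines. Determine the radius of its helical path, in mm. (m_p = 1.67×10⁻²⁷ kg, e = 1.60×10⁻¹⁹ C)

Only the perpendicular component v⊥ = v sin38.4° = 1.00×10^5 m/s is bent by the field.
r = m v⊥ /(qB) = (1.67×10^-27)(1.00×10^5) / [(1×1.60×10^-19)(1.67)] = 6.25×10^-4 m.

r ≈ 0.625 mm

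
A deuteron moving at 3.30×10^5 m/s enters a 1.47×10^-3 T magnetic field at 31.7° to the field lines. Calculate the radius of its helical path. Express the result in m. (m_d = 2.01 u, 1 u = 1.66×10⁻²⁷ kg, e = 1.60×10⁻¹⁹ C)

r ≈ 2.46 m

Only the perpendicular component v⊥ = v sin31.7° = 1.73×10^5 m/s is bent by the field.
r = m v⊥ /(qB) = (3.34×10^-27)(1.73×10^5) / [(1×1.60×10^-19)(1.47×10^-3)] = 2.46 m.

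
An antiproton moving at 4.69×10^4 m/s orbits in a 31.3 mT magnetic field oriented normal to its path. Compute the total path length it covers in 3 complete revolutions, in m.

L ≈ 0.295 m

r = mv/(qB) = 0.0156 m, so one revolution covers 2πr = 0.0983 m.
In 3 revolutions: L = 3·2πr = 0.295 m.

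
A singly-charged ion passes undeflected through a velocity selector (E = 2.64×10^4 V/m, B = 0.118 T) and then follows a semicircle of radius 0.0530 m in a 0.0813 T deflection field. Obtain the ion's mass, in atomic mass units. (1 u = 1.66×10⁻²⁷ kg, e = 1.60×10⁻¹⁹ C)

v = E/B₁ = 2.24×10^5 m/s.
From r = mv/(qB₂), m = qB₂r/v = (1×1.60×10^-19)(0.0813)(0.0530) / (2.24×10^5) = 3.08×10^-27 kg.
In atomic mass units: m = 3.08×10^-27 / 1.66×10^-27 = 1.86 u.

m ≈ 1.86 u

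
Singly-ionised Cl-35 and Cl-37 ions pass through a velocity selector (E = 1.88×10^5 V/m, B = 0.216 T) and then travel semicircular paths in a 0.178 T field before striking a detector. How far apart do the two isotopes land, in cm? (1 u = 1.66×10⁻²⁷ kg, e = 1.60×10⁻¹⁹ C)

Both emerge at v = E/B₁ = 8.70×10^5 m/s.
r = mv/(qB₂), so r₁ = 1.776 m and r₂ = 1.877 m, giving Δr = 0.101 m.
After a semicircle each ion lands a diameter 2r from the entry slit, so the separation is 2Δr = 0.203 m.

Δd ≈ 20.3 cm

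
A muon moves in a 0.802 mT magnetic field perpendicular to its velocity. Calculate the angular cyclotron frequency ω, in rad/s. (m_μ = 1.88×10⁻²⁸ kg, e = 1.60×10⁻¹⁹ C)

ω ≈ 6.83×10^5 rad/s

ω = qB/m = (1×1.60×10^-19)(8.02×10^-4) / (1.88×10^-28) = 6.83×10^5 rad/s.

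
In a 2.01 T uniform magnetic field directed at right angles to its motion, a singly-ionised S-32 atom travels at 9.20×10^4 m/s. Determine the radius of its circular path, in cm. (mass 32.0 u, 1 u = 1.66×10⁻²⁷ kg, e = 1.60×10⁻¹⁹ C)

The magnetic force provides the centripetal force: qvB = mv²/r, so r = mv/(qB).
r = (5.31×10^-26 kg)(9.20×10^4 m/s) / [(1×1.60×10^-19 C)(2.01 T)] = 0.0152 m.

r ≈ 1.52 cm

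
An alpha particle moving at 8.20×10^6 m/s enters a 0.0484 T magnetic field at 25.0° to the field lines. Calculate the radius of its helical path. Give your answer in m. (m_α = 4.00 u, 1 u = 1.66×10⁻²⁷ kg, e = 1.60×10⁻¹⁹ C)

Only the perpendicular component v⊥ = v sin25.0° = 3.47×10^6 m/s is bent by the field.
r = m v⊥ /(qB) = (6.64×10^-27)(3.47×10^6) / [(2×1.60×10^-19)(0.0484)] = 1.49 m.

r ≈ 1.49 m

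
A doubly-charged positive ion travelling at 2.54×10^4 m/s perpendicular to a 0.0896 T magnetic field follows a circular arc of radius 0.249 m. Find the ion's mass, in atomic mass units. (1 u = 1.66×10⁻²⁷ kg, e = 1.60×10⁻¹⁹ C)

qvB = mv²/r ⇒ m = qBr/v.
m = (2×1.60×10^-19)(0.0896)(0.249) / (2.54×10^4) = 2.81×10^-25 kg = 169 u.

m ≈ 169 u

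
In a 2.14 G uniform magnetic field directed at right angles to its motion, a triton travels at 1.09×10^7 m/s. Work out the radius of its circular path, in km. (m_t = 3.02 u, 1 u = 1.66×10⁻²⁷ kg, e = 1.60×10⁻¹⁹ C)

The magnetic force provides the centripetal force: qvB = mv²/r, so r = mv/(qB).
r = (5.01×10^-27 kg)(1.09×10^7 m/s) / [(1×1.60×10^-19 C)(2.14×10^-4 T)] = 1600 m.

r ≈ 1.60 km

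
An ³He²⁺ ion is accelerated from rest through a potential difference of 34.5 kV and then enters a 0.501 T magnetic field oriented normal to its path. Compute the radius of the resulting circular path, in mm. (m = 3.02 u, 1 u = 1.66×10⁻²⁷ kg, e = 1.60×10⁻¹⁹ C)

The kinetic energy gained is K = qV = (2×1.60×10^-19)(3.45×10^4) = 1.10×10^-14 J.
v = √(2K/m) = 2.10×10^6 m/s.
r = mv/(qB) = (5.01×10^-27)(2.10×10^6) / [(2×1.60×10^-19)(0.501)] = 0.0656 m.

r ≈ 65.6 mm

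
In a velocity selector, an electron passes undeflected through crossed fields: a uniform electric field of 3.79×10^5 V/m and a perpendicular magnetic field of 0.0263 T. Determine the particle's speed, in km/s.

v ≈ 14400 km/s

For zero net force, qE = qvB, so v = E/B.
v = (3.79×10^5) / (0.0263) = 1.44×10^7 m/s.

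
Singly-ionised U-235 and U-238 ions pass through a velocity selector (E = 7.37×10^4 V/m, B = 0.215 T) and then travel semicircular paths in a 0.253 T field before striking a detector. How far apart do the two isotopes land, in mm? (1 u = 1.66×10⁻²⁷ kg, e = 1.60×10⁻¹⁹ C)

Both emerge at v = E/B₁ = 3.43×10^5 m/s.
r = mv/(qB₂), so r₁ = 3.3034 m and r₂ = 3.3456 m, giving Δr = 0.0422 m.
After a semicircle each ion lands a diameter 2r from the entry slit, so the separation is 2Δr = 0.0843 m.

Δd ≈ 84.3 mm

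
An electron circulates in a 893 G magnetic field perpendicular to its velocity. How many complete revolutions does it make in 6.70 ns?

N = 16

T = 2πm/(qB) = 2π(9.11×10^-31) / [(1×1.60×10^-19)(0.0893)] = 4.0061×10^-10 s.
N = t/T = 6.70×10^-9 / 4.0061×10^-10 ≈ 16.72, so 16 complete revolutions.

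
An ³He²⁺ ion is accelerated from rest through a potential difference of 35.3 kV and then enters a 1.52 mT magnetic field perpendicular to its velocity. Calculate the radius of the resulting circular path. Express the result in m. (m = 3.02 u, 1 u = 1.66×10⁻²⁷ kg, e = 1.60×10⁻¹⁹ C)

The kinetic energy gained is K = qV = (2×1.60×10^-19)(3.53×10^4) = 1.13×10^-14 J.
v = √(2K/m) = 2.12×10^6 m/s.
r = mv/(qB) = (5.01×10^-27)(2.12×10^6) / [(2×1.60×10^-19)(1.52×10^-3)] = 21.9 m.

r ≈ 21.9 m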